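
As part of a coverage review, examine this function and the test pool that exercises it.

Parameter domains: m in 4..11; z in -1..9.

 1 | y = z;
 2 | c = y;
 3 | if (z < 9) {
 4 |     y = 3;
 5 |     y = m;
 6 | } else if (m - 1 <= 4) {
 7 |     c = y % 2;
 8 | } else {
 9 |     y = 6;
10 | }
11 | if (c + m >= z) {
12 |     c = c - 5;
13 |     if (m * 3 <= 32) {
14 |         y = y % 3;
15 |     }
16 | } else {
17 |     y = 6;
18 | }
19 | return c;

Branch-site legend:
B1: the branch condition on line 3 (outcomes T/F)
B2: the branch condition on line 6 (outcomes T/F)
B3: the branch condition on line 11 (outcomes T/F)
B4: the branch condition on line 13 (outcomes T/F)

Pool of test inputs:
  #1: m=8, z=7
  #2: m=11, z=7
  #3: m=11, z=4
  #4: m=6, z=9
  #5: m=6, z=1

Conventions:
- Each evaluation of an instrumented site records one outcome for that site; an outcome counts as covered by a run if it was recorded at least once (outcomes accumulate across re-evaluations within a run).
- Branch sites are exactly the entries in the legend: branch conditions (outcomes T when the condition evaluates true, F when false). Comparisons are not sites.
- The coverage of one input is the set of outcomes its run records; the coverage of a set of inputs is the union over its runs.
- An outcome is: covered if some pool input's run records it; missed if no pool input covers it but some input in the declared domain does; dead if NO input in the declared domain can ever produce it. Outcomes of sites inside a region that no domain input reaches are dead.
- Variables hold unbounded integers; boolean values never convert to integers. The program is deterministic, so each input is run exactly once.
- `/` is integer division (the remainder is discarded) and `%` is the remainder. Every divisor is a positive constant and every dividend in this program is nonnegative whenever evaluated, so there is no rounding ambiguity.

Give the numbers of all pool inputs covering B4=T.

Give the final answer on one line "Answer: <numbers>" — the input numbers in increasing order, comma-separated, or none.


input #1 (m=8, z=7): covers B4=T
input #2 (m=11, z=7): misses B4=T
input #3 (m=11, z=4): misses B4=T
input #4 (m=6, z=9): covers B4=T
input #5 (m=6, z=1): covers B4=T
Answer: 1, 4, 5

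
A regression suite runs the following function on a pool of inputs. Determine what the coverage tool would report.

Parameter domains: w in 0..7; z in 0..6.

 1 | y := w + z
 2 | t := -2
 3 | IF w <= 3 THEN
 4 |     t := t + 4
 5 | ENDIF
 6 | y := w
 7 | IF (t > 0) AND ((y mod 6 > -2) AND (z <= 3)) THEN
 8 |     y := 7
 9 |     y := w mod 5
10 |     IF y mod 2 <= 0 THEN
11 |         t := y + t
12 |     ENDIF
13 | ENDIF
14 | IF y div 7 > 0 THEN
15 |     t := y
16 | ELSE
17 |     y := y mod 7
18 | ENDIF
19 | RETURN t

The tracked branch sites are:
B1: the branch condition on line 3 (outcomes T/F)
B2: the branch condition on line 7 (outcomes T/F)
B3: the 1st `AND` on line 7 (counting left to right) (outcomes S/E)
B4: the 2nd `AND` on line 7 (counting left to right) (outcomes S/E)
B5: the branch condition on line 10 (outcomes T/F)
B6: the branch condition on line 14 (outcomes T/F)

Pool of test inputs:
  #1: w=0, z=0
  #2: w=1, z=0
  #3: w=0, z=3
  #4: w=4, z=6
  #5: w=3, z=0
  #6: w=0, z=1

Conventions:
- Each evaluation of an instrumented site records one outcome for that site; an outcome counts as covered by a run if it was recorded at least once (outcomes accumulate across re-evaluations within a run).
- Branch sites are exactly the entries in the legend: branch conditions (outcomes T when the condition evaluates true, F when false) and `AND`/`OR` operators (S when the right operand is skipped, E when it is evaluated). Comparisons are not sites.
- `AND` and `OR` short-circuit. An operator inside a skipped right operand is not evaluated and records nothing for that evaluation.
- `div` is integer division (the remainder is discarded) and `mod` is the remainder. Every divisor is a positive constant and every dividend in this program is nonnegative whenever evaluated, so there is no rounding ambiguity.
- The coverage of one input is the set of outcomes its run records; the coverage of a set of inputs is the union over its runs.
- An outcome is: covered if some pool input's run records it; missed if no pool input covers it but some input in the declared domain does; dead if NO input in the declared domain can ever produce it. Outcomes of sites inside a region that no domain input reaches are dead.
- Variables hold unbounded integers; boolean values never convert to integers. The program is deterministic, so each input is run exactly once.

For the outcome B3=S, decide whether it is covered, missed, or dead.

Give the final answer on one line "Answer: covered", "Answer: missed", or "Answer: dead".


B3=S is recorded by pool input(s) 4 -> covered
Answer: covered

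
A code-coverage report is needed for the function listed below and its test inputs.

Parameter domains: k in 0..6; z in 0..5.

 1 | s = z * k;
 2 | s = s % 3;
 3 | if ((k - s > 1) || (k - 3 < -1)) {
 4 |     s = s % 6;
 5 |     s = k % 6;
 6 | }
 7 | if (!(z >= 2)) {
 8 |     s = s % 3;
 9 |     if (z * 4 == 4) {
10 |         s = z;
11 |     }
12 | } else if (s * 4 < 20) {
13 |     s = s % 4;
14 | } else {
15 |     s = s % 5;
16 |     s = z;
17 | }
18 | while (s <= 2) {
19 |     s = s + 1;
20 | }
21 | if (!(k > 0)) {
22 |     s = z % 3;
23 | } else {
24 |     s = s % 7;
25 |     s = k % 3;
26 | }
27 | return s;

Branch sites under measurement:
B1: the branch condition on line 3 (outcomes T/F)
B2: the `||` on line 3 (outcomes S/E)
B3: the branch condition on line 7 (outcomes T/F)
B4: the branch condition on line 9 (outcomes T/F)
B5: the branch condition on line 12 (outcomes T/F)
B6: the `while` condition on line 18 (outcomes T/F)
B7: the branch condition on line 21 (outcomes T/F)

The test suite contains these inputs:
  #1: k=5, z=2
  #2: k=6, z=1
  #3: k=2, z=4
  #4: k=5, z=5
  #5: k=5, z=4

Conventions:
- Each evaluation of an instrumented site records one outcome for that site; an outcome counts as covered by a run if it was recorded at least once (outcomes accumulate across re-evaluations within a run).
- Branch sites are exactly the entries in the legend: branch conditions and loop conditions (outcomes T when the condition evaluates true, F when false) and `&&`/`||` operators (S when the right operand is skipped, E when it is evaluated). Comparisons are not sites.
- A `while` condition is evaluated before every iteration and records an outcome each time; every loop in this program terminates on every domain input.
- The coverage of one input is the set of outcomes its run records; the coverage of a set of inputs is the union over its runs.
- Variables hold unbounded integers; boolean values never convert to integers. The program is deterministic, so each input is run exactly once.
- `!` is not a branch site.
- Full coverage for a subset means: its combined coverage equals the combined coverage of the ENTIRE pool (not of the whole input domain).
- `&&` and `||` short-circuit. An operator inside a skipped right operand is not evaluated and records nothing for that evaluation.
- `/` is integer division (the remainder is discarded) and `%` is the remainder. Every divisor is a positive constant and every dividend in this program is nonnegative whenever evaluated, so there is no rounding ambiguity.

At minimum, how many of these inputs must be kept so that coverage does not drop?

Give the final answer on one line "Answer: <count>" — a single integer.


test 1 (k=5, z=2) hits B1=T, B2=S, B3=F, B5=F, B6=T, B6=F, B7=F
test 2 (k=6, z=1) hits B1=T, B2=S, B3=T, B4=T, B6=T, B6=F, B7=F
test 3 (k=2, z=4) hits B1=F, B2=E, B3=F, B5=T, B6=T, B6=F, B7=F
test 4 (k=5, z=5) hits B1=T, B2=S, B3=F, B5=F, B6=F, B7=F
test 5 (k=5, z=4) hits B1=T, B2=S, B3=F, B5=F, B6=F, B7=F
together the pool reaches 12 outcomes: B1=T, B1=F, B2=S, B2=E, B3=T, B3=F, B4=T, B5=T, B5=F, B6=T, B6=F, B7=F
no size-1 subset reaches all 12 outcomes (best union: 7/12)
no size-2 subset reaches all 12 outcomes (best union: 11/12)
inputs {1, 2, 3} (size 3) cover everything; no size-3 subset with a lexicographically smaller index list covers all 12
Answer: 3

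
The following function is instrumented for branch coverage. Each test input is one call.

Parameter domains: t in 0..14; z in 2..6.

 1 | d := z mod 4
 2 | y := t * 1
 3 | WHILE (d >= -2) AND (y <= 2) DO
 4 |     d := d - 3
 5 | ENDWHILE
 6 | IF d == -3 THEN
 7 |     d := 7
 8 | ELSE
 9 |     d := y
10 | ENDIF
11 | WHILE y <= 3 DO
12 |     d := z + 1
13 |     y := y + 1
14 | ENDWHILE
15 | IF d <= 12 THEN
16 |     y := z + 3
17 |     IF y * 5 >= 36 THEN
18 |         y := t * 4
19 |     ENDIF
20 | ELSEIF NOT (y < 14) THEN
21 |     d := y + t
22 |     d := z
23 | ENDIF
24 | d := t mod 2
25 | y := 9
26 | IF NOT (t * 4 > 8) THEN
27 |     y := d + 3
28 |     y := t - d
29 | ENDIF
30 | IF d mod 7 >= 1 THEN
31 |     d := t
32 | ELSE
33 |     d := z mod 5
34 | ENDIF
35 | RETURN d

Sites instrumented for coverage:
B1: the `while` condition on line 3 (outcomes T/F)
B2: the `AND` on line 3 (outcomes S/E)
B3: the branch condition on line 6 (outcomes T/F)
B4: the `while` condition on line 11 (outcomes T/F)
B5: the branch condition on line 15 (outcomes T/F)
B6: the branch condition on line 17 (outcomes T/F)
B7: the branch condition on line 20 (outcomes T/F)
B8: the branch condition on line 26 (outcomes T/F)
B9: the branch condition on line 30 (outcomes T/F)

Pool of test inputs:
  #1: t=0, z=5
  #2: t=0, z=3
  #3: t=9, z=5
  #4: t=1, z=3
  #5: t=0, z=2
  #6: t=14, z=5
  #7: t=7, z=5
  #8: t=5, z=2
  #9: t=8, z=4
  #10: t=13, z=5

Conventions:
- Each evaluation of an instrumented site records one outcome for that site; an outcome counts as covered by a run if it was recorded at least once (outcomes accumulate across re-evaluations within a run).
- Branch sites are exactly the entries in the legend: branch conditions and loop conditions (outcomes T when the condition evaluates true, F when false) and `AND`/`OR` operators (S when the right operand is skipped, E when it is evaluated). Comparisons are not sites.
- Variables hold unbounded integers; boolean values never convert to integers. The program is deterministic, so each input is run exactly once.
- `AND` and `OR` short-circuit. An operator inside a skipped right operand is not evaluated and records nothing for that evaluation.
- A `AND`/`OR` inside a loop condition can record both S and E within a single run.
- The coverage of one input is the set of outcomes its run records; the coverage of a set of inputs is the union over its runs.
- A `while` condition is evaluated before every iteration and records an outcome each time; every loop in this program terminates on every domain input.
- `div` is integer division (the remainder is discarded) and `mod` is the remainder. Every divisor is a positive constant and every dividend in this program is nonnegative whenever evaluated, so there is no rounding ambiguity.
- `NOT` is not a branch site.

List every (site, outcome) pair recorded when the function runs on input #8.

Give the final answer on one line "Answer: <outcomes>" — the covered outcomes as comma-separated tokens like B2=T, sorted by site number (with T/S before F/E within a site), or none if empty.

Running input #8 (t=5, z=2), event by event:
  B2->E, B1->F, B3->F, B4->F, B5->T, B6->F, B8->F, B9->T
deduplicating events, the covered set is: B1=F, B2=E, B3=F, B4=F, B5=T, B6=F, B8=F, B9=T

Answer: B1=F, B2=E, B3=F, B4=F, B5=T, B6=F, B8=F, B9=T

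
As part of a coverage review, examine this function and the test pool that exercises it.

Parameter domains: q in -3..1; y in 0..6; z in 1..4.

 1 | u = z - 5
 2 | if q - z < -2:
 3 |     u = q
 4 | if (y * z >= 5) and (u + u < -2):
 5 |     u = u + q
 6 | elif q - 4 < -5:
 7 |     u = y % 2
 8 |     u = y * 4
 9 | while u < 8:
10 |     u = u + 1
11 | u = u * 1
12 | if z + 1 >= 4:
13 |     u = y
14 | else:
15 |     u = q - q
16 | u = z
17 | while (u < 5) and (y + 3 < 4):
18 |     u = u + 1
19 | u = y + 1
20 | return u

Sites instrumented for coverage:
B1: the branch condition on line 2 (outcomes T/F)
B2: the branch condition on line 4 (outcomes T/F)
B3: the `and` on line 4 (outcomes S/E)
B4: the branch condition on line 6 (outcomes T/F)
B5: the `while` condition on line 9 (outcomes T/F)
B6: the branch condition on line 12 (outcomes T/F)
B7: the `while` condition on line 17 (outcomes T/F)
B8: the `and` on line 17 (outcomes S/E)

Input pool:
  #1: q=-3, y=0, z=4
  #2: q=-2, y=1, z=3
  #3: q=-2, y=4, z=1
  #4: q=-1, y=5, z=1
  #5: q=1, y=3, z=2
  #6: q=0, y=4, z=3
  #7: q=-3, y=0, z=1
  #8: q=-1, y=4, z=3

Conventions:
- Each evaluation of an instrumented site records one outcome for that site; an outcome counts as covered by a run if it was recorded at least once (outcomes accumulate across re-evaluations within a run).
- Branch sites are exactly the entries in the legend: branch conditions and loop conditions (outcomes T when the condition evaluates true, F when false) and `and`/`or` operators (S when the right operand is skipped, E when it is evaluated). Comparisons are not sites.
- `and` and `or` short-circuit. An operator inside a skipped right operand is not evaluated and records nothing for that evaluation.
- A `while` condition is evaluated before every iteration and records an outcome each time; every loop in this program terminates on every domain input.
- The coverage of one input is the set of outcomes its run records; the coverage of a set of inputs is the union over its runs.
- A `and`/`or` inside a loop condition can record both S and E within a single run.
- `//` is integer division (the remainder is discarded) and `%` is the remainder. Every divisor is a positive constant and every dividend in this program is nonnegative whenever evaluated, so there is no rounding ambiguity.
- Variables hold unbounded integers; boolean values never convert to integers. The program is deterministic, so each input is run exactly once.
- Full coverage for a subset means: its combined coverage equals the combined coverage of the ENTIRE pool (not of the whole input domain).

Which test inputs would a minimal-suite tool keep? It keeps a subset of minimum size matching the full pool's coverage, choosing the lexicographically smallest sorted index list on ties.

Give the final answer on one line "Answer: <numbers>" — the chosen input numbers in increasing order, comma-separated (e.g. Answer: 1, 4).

input #1 (q=-3, y=0, z=4): covers B1=T, B2=F, B3=S, B4=T, B5=T, B5=F, B6=T, B7=T, B7=F, B8=S, B8=E
input #2 (q=-2, y=1, z=3): covers B1=T, B2=F, B3=S, B4=T, B5=T, B5=F, B6=T, B7=F, B8=E
input #3 (q=-2, y=4, z=1): covers B1=T, B2=F, B3=S, B4=T, B5=F, B6=F, B7=F, B8=E
input #4 (q=-1, y=5, z=1): covers B1=F, B2=T, B3=E, B5=T, B5=F, B6=F, B7=F, B8=E
input #5 (q=1, y=3, z=2): covers B1=F, B2=T, B3=E, B5=T, B5=F, B6=F, B7=F, B8=E
input #6 (q=0, y=4, z=3): covers B1=T, B2=F, B3=E, B4=F, B5=T, B5=F, B6=T, B7=F, B8=E
input #7 (q=-3, y=0, z=1): covers B1=T, B2=F, B3=S, B4=T, B5=T, B5=F, B6=F, B7=T, B7=F, B8=S, B8=E
input #8 (q=-1, y=4, z=3): covers B1=T, B2=F, B3=E, B4=F, B5=T, B5=F, B6=T, B7=F, B8=E
the full pool covers 16 outcomes: B1=T, B1=F, B2=T, B2=F, B3=S, B3=E, B4=T, B4=F, B5=T, B5=F, B6=T, B6=F, B7=T, B7=F, B8=S, B8=E
every size-1 subset falls short of the 16 outcomes (best: 11/16)
every size-2 subset falls short of the 16 outcomes (best: 15/16)
at size 3, {1, 4, 6} reaches all 16 outcomes; every lexicographically earlier size-3 subset fails

Answer: 1, 4, 6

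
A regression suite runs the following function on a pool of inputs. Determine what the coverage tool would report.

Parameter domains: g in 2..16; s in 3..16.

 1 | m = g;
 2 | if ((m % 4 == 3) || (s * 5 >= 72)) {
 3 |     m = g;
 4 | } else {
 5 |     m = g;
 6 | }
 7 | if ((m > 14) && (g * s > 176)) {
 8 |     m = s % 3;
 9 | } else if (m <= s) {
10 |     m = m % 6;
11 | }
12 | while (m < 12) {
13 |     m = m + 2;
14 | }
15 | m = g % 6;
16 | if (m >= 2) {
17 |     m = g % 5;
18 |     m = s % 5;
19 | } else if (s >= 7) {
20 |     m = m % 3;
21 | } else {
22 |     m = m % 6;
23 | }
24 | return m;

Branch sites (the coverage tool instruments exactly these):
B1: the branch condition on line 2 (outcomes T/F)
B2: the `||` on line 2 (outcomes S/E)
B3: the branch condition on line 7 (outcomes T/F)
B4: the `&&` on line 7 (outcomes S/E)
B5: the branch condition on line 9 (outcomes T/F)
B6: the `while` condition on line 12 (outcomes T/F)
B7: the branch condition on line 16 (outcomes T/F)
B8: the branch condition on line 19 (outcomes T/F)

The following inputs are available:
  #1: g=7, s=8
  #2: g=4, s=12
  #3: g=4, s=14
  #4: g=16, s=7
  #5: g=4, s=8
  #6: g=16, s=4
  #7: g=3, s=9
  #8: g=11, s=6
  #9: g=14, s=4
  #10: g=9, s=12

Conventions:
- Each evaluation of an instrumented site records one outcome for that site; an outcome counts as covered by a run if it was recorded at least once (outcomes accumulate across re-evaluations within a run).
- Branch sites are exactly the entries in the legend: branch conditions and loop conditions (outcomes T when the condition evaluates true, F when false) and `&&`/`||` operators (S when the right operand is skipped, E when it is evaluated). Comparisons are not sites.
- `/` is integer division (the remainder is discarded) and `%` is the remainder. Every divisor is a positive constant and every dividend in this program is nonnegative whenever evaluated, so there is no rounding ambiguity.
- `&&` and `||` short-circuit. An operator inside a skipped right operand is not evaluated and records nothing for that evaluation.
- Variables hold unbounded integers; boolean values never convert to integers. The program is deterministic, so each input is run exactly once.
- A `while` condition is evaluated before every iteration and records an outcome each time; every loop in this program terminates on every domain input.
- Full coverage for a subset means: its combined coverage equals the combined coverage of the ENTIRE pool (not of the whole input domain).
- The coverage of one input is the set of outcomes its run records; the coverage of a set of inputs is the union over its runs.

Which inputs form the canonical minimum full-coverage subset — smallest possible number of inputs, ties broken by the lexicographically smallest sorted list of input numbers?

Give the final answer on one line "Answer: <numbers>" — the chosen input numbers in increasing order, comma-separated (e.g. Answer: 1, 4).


run #1 (g=7, s=8) runs B2->S, B1->T, B4->S, B3->F, B5->T, B6->T, B6->T, B6->T, B6->T, B6->T, B6->T, B6->F, B7->F, B8->T; records B1=T, B2=S, B3=F, B4=S, B5=T, B6=T, B6=F, B7=F, B8=T
run #2 (g=4, s=12) runs B2->E, B1->F, B4->S, B3->F, B5->T, B6->T, B6->T, B6->T, B6->T, B6->F, B7->T; records B1=F, B2=E, B3=F, B4=S, B5=T, B6=T, B6=F, B7=T
run #3 (g=4, s=14) runs B2->E, B1->F, B4->S, B3->F, B5->T, B6->T, B6->T, B6->T, B6->T, B6->F, B7->T; records B1=F, B2=E, B3=F, B4=S, B5=T, B6=T, B6=F, B7=T
run #4 (g=16, s=7) runs B2->E, B1->F, B4->E, B3->F, B5->F, B6->F, B7->T; records B1=F, B2=E, B3=F, B4=E, B5=F, B6=F, B7=T
run #5 (g=4, s=8) runs B2->E, B1->F, B4->S, B3->F, B5->T, B6->T, B6->T, B6->T, B6->T, B6->F, B7->T; records B1=F, B2=E, B3=F, B4=S, B5=T, B6=T, B6=F, B7=T
run #6 (g=16, s=4) runs B2->E, B1->F, B4->E, B3->F, B5->F, B6->F, B7->T; records B1=F, B2=E, B3=F, B4=E, B5=F, B6=F, B7=T
run #7 (g=3, s=9) runs B2->S, B1->T, B4->S, B3->F, B5->T, B6->T, B6->T, B6->T, B6->T, B6->T, B6->F, B7->T; records B1=T, B2=S, B3=F, B4=S, B5=T, B6=T, B6=F, B7=T
run #8 (g=11, s=6) runs B2->S, B1->T, B4->S, B3->F, B5->F, B6->T, B6->F, B7->T; records B1=T, B2=S, B3=F, B4=S, B5=F, B6=T, B6=F, B7=T
run #9 (g=14, s=4) runs B2->E, B1->F, B4->S, B3->F, B5->F, B6->F, B7->T; records B1=F, B2=E, B3=F, B4=S, B5=F, B6=F, B7=T
run #10 (g=9, s=12) runs B2->E, B1->F, B4->S, B3->F, B5->T, B6->T, B6->T, B6->T, B6->T, B6->T, B6->F, B7->T; records B1=F, B2=E, B3=F, B4=S, B5=T, B6=T, B6=F, B7=T
together the pool reaches 14 outcomes: B1=T, B1=F, B2=S, B2=E, B3=F, B4=S, B4=E, B5=T, B5=F, B6=T, B6=F, B7=T, B7=F, B8=T
size 1 is not enough: best union over all size-1 subsets is 9/14
at size 2, {1, 4} reaches all 14 outcomes; every lexicographically earlier size-2 subset fails
Answer: 1, 4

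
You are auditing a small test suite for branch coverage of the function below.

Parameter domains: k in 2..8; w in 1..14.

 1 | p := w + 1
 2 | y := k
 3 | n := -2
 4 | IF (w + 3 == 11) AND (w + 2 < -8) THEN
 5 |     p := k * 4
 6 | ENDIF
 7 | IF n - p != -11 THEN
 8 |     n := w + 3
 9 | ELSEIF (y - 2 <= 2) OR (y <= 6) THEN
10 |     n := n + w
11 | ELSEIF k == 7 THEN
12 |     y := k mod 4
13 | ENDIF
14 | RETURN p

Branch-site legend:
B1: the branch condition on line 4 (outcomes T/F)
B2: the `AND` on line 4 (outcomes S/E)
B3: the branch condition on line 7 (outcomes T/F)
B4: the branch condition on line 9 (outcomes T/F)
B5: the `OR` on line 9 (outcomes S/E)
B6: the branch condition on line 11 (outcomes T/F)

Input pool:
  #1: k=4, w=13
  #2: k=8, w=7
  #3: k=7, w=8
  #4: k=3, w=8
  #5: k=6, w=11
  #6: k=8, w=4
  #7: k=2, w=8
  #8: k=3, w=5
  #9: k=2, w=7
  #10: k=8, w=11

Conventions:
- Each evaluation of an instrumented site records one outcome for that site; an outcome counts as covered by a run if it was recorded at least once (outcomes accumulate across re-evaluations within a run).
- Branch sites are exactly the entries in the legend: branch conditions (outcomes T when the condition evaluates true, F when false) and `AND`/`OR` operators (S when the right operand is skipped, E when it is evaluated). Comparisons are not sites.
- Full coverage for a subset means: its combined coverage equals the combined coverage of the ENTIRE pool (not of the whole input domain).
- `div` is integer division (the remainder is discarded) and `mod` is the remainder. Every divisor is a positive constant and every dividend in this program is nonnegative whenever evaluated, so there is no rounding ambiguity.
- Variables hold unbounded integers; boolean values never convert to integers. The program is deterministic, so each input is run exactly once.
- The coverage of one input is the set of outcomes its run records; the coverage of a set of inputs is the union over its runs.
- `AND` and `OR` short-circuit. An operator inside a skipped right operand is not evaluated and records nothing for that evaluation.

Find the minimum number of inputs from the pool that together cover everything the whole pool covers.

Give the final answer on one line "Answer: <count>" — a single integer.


input #1 (k=4, w=13): events B2->S, B1->F, B3->T; covers B1=F, B2=S, B3=T
input #2 (k=8, w=7): events B2->S, B1->F, B3->T; covers B1=F, B2=S, B3=T
input #3 (k=7, w=8): events B2->E, B1->F, B3->F, B5->E, B4->F, B6->T; covers B1=F, B2=E, B3=F, B4=F, B5=E, B6=T
input #4 (k=3, w=8): events B2->E, B1->F, B3->F, B5->S, B4->T; covers B1=F, B2=E, B3=F, B4=T, B5=S
input #5 (k=6, w=11): events B2->S, B1->F, B3->T; covers B1=F, B2=S, B3=T
input #6 (k=8, w=4): events B2->S, B1->F, B3->T; covers B1=F, B2=S, B3=T
input #7 (k=2, w=8): events B2->E, B1->F, B3->F, B5->S, B4->T; covers B1=F, B2=E, B3=F, B4=T, B5=S
input #8 (k=3, w=5): events B2->S, B1->F, B3->T; covers B1=F, B2=S, B3=T
input #9 (k=2, w=7): events B2->S, B1->F, B3->T; covers B1=F, B2=S, B3=T
input #10 (k=8, w=11): events B2->S, B1->F, B3->T; covers B1=F, B2=S, B3=T
the full pool covers 10 outcomes: B1=F, B2=S, B2=E, B3=T, B3=F, B4=T, B4=F, B5=S, B5=E, B6=T
size 1 is not enough: best union over all size-1 subsets is 6/10
size 2 is not enough: best union over all size-2 subsets is 8/10
at size 3, {1, 3, 4} reaches all 10 outcomes; every lexicographically earlier size-3 subset fails
Answer: 3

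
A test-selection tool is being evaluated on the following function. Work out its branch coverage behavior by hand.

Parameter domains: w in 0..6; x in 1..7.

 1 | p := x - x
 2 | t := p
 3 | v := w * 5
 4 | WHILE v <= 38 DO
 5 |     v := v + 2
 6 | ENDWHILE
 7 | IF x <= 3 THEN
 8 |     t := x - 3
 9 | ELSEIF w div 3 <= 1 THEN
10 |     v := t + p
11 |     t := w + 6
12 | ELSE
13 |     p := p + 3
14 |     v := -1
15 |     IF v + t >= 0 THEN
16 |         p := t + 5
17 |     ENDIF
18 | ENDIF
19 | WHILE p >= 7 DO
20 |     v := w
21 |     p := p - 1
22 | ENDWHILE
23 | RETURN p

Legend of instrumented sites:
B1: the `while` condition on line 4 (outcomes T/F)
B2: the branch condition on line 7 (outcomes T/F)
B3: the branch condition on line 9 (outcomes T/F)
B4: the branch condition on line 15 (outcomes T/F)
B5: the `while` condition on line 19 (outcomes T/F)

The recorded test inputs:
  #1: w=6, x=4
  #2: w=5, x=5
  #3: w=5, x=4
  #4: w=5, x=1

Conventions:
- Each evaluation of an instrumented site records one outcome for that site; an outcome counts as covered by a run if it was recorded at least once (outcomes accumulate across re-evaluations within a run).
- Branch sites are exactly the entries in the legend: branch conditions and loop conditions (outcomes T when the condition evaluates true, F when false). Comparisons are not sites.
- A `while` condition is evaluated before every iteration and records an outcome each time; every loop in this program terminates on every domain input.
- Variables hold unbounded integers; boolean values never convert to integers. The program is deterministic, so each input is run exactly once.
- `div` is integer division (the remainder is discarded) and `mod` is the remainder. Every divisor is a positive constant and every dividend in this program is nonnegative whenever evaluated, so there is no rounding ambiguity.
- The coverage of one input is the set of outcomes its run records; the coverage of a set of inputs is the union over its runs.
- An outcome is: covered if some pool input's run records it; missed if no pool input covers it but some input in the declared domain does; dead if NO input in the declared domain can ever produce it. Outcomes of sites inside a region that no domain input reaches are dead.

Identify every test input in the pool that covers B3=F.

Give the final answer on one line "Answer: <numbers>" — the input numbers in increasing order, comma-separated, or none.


input #1 (w=6, x=4): records B3=F
input #2 (w=5, x=5): does not record B3=F
input #3 (w=5, x=4): does not record B3=F
input #4 (w=5, x=1): does not record B3=F
Answer: 1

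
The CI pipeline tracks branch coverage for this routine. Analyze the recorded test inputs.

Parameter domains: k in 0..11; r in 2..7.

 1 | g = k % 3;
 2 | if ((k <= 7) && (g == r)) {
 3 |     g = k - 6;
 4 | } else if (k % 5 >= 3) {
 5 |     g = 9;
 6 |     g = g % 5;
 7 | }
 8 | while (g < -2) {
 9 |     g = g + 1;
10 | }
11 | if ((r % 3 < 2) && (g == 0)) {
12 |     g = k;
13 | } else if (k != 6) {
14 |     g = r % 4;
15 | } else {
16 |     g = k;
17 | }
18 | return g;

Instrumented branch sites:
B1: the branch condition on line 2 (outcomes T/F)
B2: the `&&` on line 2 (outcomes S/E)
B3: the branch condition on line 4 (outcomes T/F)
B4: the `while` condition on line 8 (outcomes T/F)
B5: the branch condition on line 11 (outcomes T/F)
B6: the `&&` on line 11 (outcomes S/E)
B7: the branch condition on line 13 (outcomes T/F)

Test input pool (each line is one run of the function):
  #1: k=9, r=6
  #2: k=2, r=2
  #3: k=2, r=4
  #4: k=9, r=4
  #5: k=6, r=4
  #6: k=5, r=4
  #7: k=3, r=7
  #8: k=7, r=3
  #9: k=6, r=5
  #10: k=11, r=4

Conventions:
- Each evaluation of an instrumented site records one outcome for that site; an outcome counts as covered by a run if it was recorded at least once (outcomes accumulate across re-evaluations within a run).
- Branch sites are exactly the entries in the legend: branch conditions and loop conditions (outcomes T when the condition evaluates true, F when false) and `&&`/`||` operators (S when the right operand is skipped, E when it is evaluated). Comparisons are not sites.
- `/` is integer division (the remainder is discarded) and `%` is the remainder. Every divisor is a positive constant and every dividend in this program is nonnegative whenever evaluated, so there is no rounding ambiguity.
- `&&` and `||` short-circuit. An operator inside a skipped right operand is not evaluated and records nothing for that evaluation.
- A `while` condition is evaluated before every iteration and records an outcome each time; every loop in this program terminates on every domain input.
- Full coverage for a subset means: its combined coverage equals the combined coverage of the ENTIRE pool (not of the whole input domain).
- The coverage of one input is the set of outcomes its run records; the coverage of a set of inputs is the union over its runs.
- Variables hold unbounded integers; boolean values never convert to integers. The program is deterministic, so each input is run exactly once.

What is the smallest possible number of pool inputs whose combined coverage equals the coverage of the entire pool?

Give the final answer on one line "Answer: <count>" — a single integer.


input #1 (k=9, r=6): covers B1=F, B2=S, B3=T, B4=F, B5=F, B6=E, B7=T
input #2 (k=2, r=2): covers B1=T, B2=E, B4=T, B4=F, B5=F, B6=S, B7=T
input #3 (k=2, r=4): covers B1=F, B2=E, B3=F, B4=F, B5=F, B6=E, B7=T
input #4 (k=9, r=4): covers B1=F, B2=S, B3=T, B4=F, B5=F, B6=E, B7=T
input #5 (k=6, r=4): covers B1=F, B2=E, B3=F, B4=F, B5=T, B6=E
input #6 (k=5, r=4): covers B1=F, B2=E, B3=F, B4=F, B5=F, B6=E, B7=T
input #7 (k=3, r=7): covers B1=F, B2=E, B3=T, B4=F, B5=F, B6=E, B7=T
input #8 (k=7, r=3): covers B1=F, B2=E, B3=F, B4=F, B5=F, B6=E, B7=T
input #9 (k=6, r=5): covers B1=F, B2=E, B3=F, B4=F, B5=F, B6=S, B7=F
input #10 (k=11, r=4): covers B1=F, B2=S, B3=F, B4=F, B5=F, B6=E, B7=T
the full pool covers 14 outcomes: B1=T, B1=F, B2=S, B2=E, B3=T, B3=F, B4=T, B4=F, B5=T, B5=F, B6=S, B6=E, B7=T, B7=F
no size-1 subset reaches all 14 outcomes (best union: 7/14)
no size-2 subset reaches all 14 outcomes (best union: 11/14)
no size-3 subset reaches all 14 outcomes (best union: 13/14)
size 4: inputs {1, 2, 5, 9} cover all 14 outcomes, and no lexicographically smaller subset of this size does
Answer: 4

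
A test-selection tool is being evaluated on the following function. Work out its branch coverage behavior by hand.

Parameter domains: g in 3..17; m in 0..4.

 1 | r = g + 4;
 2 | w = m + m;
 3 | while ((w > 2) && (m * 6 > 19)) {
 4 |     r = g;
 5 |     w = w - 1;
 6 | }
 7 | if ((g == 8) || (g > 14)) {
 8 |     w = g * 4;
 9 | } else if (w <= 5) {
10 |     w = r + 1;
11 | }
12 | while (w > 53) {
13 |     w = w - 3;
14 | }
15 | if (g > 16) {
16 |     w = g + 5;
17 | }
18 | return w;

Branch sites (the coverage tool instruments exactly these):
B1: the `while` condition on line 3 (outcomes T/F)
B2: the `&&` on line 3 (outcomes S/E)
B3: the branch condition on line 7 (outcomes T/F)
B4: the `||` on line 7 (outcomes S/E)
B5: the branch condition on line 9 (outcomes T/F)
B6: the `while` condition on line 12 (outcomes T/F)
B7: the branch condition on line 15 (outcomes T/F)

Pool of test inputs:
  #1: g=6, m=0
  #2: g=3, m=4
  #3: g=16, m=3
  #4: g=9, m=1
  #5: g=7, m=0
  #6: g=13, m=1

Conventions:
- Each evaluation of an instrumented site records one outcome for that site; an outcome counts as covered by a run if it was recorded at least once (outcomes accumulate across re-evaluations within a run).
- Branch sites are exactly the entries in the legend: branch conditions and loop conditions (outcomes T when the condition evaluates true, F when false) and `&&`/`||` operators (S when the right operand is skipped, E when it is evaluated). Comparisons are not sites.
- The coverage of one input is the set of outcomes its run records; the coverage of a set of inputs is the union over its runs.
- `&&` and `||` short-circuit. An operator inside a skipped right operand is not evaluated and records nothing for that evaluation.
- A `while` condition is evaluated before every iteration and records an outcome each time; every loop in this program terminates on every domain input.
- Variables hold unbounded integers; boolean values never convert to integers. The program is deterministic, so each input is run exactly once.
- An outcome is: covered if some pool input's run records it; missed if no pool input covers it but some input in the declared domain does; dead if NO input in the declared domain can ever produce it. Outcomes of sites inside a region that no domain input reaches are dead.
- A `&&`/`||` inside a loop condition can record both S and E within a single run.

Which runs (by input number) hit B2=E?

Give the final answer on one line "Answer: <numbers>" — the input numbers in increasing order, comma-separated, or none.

input #1 (g=6, m=0): never hits B2=E
input #2 (g=3, m=4): hits B2=E
input #3 (g=16, m=3): hits B2=E
input #4 (g=9, m=1): never hits B2=E
input #5 (g=7, m=0): never hits B2=E
input #6 (g=13, m=1): never hits B2=E

Answer: 2, 3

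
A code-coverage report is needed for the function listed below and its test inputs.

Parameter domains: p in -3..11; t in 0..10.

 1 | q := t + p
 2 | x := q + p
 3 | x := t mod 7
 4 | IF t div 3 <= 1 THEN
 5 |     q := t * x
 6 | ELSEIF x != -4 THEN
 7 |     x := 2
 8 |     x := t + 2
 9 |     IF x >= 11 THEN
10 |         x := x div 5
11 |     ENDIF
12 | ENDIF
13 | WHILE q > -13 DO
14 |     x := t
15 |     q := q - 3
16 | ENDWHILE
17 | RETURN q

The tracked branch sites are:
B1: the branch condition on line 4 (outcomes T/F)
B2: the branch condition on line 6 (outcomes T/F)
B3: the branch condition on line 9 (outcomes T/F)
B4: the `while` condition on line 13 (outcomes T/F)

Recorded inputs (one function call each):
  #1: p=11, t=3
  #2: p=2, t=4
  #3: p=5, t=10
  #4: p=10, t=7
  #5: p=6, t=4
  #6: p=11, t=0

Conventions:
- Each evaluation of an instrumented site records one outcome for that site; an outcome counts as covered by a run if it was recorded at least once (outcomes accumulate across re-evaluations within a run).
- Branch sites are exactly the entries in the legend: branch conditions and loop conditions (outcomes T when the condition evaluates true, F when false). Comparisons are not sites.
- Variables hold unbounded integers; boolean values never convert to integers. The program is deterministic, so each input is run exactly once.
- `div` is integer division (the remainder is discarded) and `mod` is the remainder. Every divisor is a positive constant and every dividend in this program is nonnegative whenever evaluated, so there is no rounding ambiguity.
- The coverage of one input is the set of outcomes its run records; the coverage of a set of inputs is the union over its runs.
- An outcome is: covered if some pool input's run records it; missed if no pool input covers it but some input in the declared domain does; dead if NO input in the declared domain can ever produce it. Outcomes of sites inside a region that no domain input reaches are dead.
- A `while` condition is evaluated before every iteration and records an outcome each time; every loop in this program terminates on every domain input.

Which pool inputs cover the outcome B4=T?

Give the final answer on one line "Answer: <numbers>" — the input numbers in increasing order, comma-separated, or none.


input #1 (p=11, t=3): records B4=T
input #2 (p=2, t=4): records B4=T
input #3 (p=5, t=10): records B4=T
input #4 (p=10, t=7): records B4=T
input #5 (p=6, t=4): records B4=T
input #6 (p=11, t=0): records B4=T
Answer: 1, 2, 3, 4, 5, 6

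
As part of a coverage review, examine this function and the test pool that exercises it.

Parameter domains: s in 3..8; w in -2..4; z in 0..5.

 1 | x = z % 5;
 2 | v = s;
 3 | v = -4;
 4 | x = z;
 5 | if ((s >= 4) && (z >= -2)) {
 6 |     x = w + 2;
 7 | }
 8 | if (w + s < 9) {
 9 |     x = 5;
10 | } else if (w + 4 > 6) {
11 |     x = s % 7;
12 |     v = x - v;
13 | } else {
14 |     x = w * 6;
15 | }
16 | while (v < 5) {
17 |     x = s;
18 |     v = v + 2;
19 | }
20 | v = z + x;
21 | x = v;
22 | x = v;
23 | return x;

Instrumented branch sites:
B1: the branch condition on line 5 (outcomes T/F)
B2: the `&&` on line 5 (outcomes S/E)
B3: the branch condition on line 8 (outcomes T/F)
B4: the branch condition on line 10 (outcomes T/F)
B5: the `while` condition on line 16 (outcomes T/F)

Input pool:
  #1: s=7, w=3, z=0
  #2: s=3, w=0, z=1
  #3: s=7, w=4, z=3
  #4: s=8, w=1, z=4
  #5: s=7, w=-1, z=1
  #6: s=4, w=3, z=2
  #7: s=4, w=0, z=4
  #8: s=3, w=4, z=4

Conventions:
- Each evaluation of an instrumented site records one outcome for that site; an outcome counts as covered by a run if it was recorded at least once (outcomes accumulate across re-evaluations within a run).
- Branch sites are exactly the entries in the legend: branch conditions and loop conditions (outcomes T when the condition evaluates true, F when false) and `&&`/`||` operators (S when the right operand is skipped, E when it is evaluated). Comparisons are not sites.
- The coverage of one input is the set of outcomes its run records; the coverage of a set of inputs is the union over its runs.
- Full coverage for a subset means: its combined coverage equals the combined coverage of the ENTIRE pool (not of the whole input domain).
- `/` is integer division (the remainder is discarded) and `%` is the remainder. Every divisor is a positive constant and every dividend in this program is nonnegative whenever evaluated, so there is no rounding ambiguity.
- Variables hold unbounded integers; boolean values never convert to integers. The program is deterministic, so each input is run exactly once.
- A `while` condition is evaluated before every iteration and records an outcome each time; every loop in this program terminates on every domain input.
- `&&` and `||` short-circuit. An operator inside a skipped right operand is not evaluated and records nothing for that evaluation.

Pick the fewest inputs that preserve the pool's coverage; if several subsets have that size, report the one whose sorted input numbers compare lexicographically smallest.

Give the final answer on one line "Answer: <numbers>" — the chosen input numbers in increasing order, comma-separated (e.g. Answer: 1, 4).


run #1 (s=7, w=3, z=0) runs B2->E, B1->T, B3->F, B4->T, B5->T, B5->F; records B1=T, B2=E, B3=F, B4=T, B5=T, B5=F
run #2 (s=3, w=0, z=1) runs B2->S, B1->F, B3->T, B5->T, B5->T, B5->T, B5->T, B5->T, B5->F; records B1=F, B2=S, B3=T, B5=T, B5=F
run #3 (s=7, w=4, z=3) runs B2->E, B1->T, B3->F, B4->T, B5->T, B5->F; records B1=T, B2=E, B3=F, B4=T, B5=T, B5=F
run #4 (s=8, w=1, z=4) runs B2->E, B1->T, B3->F, B4->F, B5->T, B5->T, B5->T, B5->T, B5->T, B5->F; records B1=T, B2=E, B3=F, B4=F, B5=T, B5=F
run #5 (s=7, w=-1, z=1) runs B2->E, B1->T, B3->T, B5->T, B5->T, B5->T, B5->T, B5->T, B5->F; records B1=T, B2=E, B3=T, B5=T, B5=F
run #6 (s=4, w=3, z=2) runs B2->E, B1->T, B3->T, B5->T, B5->T, B5->T, B5->T, B5->T, B5->F; records B1=T, B2=E, B3=T, B5=T, B5=F
run #7 (s=4, w=0, z=4) runs B2->E, B1->T, B3->T, B5->T, B5->T, B5->T, B5->T, B5->T, B5->F; records B1=T, B2=E, B3=T, B5=T, B5=F
run #8 (s=3, w=4, z=4) runs B2->S, B1->F, B3->T, B5->T, B5->T, B5->T, B5->T, B5->T, B5->F; records B1=F, B2=S, B3=T, B5=T, B5=F
union over all inputs: B1=T, B1=F, B2=S, B2=E, B3=T, B3=F, B4=T, B4=F, B5=T, B5=F (10 outcomes)
no size-1 subset reaches all 10 outcomes (best union: 6/10)
no size-2 subset reaches all 10 outcomes (best union: 9/10)
size 3: inputs {1, 2, 4} cover all 10 outcomes, and no lexicographically smaller subset of this size does
Answer: 1, 2, 4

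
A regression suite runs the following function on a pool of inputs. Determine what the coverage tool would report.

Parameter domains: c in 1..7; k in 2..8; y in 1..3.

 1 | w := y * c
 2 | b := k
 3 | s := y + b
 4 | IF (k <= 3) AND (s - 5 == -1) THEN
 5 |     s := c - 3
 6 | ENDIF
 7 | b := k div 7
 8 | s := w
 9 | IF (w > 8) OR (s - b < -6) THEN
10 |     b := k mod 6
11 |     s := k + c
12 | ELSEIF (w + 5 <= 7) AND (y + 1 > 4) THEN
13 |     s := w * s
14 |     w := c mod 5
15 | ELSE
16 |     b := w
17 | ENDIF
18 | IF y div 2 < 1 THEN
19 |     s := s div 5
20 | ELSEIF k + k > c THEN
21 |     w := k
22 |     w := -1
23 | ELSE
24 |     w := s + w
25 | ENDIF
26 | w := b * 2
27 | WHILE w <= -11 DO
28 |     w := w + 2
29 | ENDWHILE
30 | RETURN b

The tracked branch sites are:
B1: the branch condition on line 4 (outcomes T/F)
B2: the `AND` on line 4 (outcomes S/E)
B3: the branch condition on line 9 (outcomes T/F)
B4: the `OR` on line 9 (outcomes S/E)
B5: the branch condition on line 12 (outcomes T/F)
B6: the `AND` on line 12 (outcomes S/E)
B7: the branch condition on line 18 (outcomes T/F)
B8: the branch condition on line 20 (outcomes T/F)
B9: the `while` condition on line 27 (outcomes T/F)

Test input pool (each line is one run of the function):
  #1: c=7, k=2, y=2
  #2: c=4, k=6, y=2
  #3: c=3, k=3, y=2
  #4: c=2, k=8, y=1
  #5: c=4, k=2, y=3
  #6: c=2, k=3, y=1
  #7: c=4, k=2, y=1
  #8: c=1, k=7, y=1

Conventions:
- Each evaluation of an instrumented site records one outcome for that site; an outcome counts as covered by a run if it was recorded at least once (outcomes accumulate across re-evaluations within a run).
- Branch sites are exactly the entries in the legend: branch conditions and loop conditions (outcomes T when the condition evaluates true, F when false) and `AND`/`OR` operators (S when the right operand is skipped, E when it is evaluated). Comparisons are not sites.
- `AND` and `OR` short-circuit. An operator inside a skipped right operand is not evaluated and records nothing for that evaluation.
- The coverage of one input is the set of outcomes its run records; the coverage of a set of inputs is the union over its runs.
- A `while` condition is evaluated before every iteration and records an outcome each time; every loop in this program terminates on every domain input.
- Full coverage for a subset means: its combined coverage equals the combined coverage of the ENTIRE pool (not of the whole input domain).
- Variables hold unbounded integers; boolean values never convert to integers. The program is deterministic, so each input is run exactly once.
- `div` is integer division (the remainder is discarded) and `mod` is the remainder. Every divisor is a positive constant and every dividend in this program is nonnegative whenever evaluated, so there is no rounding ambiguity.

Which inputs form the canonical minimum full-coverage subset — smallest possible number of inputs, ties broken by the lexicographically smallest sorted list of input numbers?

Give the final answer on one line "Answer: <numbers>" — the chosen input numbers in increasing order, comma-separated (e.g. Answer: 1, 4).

input #1 (c=7, k=2, y=2): events B2->E, B1->T, B4->S, B3->T, B7->F, B8->F, B9->F; covers B1=T, B2=E, B3=T, B4=S, B7=F, B8=F, B9=F
input #2 (c=4, k=6, y=2): events B2->S, B1->F, B4->E, B3->F, B6->S, B5->F, B7->F, B8->T, B9->F; covers B1=F, B2=S, B3=F, B4=E, B5=F, B6=S, B7=F, B8=T, B9=F
input #3 (c=3, k=3, y=2): events B2->E, B1->F, B4->E, B3->F, B6->S, B5->F, B7->F, B8->T, B9->F; covers B1=F, B2=E, B3=F, B4=E, B5=F, B6=S, B7=F, B8=T, B9=F
input #4 (c=2, k=8, y=1): events B2->S, B1->F, B4->E, B3->F, B6->E, B5->F, B7->T, B9->F; covers B1=F, B2=S, B3=F, B4=E, B5=F, B6=E, B7=T, B9=F
input #5 (c=4, k=2, y=3): events B2->E, B1->F, B4->S, B3->T, B7->F, B8->F, B9->F; covers B1=F, B2=E, B3=T, B4=S, B7=F, B8=F, B9=F
input #6 (c=2, k=3, y=1): events B2->E, B1->T, B4->E, B3->F, B6->E, B5->F, B7->T, B9->F; covers B1=T, B2=E, B3=F, B4=E, B5=F, B6=E, B7=T, B9=F
input #7 (c=4, k=2, y=1): events B2->E, B1->F, B4->E, B3->F, B6->S, B5->F, B7->T, B9->F; covers B1=F, B2=E, B3=F, B4=E, B5=F, B6=S, B7=T, B9=F
input #8 (c=1, k=7, y=1): events B2->S, B1->F, B4->E, B3->F, B6->E, B5->F, B7->T, B9->F; covers B1=F, B2=S, B3=F, B4=E, B5=F, B6=E, B7=T, B9=F
union over all inputs: B1=T, B1=F, B2=S, B2=E, B3=T, B3=F, B4=S, B4=E, B5=F, B6=S, B6=E, B7=T, B7=F, B8=T, B8=F, B9=F (16 outcomes)
every size-1 subset falls short of the 16 outcomes (best: 9/16)
every size-2 subset falls short of the 16 outcomes (best: 14/16)
at size 3, {1, 2, 4} reaches all 16 outcomes; every lexicographically earlier size-3 subset fails

Answer: 1, 2, 4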